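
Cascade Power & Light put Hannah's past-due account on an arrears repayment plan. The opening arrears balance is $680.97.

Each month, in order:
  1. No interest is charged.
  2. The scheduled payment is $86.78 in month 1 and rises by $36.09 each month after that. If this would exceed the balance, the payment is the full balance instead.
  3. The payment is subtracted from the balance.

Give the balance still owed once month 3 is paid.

Month 1: opening $680.97; payment $86.78; balance $594.19
Month 2: opening $594.19; payment $122.87; balance $471.32
Month 3: opening $471.32; payment $158.96; balance $312.36

$312.36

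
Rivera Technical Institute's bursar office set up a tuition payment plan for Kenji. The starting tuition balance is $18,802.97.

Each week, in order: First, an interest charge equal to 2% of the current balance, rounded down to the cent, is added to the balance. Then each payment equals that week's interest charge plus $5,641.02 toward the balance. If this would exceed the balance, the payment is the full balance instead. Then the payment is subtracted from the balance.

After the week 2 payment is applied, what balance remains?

# | Opening | Interest | Payment | End bal
1 | $18,802.97 | $376.05 | $6,017.07 | $13,161.95
2 | $13,161.95 | $263.23 | $5,904.25 | $7,520.93

$7,520.93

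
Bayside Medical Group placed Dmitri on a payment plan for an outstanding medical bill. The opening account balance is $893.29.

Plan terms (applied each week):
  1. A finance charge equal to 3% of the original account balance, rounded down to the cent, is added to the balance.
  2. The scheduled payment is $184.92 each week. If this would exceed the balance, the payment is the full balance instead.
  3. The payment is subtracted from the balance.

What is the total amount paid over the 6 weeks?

Week 1: opening $893.29; interest $26.79 → $920.08; payment $184.92; balance $735.16
Week 2: opening $735.16; interest $26.79 → $761.95; payment $184.92; balance $577.03
Week 3: opening $577.03; interest $26.79 → $603.82; payment $184.92; balance $418.90
Week 4: opening $418.90; interest $26.79 → $445.69; payment $184.92; balance $260.77
Week 5: opening $260.77; interest $26.79 → $287.56; payment $184.92; balance $102.64
Week 6: opening $102.64; interest $26.79 → $129.43; payment $129.43; balance $0.00
Total paid: $1,054.03

$1,054.03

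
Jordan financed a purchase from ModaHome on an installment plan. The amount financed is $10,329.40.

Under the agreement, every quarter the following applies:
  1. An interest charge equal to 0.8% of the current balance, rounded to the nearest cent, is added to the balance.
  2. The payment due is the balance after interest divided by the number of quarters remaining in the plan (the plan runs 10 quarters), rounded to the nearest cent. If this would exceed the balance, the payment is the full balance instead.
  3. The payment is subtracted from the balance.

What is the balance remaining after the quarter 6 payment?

$4,334.10

Quarter 1: $10,329.40 +$82.64 interest = $10,412.04; pay $1,041.20 → $9,370.84
Quarter 2: $9,370.84 +$74.97 interest = $9,445.81; pay $1,049.53 → $8,396.28
Quarter 3: $8,396.28 +$67.17 interest = $8,463.45; pay $1,057.93 → $7,405.52
Quarter 4: $7,405.52 +$59.24 interest = $7,464.76; pay $1,066.39 → $6,398.37
Quarter 5: $6,398.37 +$51.19 interest = $6,449.56; pay $1,074.93 → $5,374.63
Quarter 6: $5,374.63 +$43.00 interest = $5,417.63; pay $1,083.53 → $4,334.10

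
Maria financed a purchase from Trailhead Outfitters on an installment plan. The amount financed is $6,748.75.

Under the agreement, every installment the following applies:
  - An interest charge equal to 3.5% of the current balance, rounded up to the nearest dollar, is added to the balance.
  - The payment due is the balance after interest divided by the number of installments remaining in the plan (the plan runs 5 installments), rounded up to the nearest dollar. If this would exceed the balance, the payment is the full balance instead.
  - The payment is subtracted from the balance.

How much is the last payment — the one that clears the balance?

Installment 1: opening $6,748.75; interest $237.00 → $6,985.75; payment $1,398.00; balance $5,587.75
Installment 2: opening $5,587.75; interest $196.00 → $5,783.75; payment $1,446.00; balance $4,337.75
Installment 3: opening $4,337.75; interest $152.00 → $4,489.75; payment $1,497.00; balance $2,992.75
Installment 4: opening $2,992.75; interest $105.00 → $3,097.75; payment $1,549.00; balance $1,548.75
Installment 5: opening $1,548.75; interest $55.00 → $1,603.75; payment $1,603.75; balance $0.00

$1,603.75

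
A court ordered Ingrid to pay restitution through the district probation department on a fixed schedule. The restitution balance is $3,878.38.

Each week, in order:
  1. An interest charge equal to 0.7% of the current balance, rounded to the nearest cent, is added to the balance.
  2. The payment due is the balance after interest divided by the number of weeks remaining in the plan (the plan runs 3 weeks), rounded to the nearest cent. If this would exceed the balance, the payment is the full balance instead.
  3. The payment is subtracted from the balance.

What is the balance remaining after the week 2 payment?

# | Opening | Interest | Payment | End bal
1 | $3,878.38 | $27.15 | $1,301.84 | $2,603.69
2 | $2,603.69 | $18.23 | $1,310.96 | $1,310.96

$1,310.96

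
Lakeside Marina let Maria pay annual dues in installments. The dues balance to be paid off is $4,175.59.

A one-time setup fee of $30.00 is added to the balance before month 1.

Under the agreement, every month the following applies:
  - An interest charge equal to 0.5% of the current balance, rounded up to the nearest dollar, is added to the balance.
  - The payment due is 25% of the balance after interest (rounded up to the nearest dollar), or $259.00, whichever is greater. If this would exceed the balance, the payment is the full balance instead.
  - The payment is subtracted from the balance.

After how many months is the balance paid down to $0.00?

Month 1: opening $4,205.59; interest $22.00 → $4,227.59; payment $1,057.00; balance $3,170.59
Month 2: opening $3,170.59; interest $16.00 → $3,186.59; payment $797.00; balance $2,389.59
Month 3: opening $2,389.59; interest $12.00 → $2,401.59; payment $601.00; balance $1,800.59
Month 4: opening $1,800.59; interest $10.00 → $1,810.59; payment $453.00; balance $1,357.59
Month 5: opening $1,357.59; interest $7.00 → $1,364.59; payment $342.00; balance $1,022.59
Month 6: opening $1,022.59; interest $6.00 → $1,028.59; payment $259.00; balance $769.59
Month 7: opening $769.59; interest $4.00 → $773.59; payment $259.00; balance $514.59
Month 8: opening $514.59; interest $3.00 → $517.59; payment $259.00; balance $258.59
Month 9: opening $258.59; interest $2.00 → $260.59; payment $259.00; balance $1.59
Month 10: opening $1.59; interest $1.00 → $2.59; payment $2.59; balance $0.00
Balance reaches $0.00 in month 10.

10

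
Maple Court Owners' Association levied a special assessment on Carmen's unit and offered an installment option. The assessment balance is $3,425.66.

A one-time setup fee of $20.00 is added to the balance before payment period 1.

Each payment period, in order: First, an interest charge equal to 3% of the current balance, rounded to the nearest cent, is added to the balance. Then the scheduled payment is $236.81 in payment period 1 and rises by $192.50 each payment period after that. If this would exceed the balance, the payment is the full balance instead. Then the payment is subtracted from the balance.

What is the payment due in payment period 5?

$1,006.81

Payment period 1: $3,445.66 +$103.37 interest = $3,549.03; pay $236.81 → $3,312.22
Payment period 2: $3,312.22 +$99.37 interest = $3,411.59; pay $429.31 → $2,982.28
Payment period 3: $2,982.28 +$89.47 interest = $3,071.75; pay $621.81 → $2,449.94
Payment period 4: $2,449.94 +$73.50 interest = $2,523.44; pay $814.31 → $1,709.13
Payment period 5: $1,709.13 +$51.27 interest = $1,760.40; pay $1,006.81 → $753.59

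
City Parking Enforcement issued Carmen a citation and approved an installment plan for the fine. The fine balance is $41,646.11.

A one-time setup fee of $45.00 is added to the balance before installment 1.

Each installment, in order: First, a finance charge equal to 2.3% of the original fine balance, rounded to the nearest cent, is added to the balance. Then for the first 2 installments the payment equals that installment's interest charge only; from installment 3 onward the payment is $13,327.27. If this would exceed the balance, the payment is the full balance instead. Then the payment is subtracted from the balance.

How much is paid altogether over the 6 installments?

Installment 1: $41,691.11 +$957.86 interest = $42,648.97; pay $957.86 → $41,691.11
Installment 2: $41,691.11 +$957.86 interest = $42,648.97; pay $957.86 → $41,691.11
Installment 3: $41,691.11 +$957.86 interest = $42,648.97; pay $13,327.27 → $29,321.70
Installment 4: $29,321.70 +$957.86 interest = $30,279.56; pay $13,327.27 → $16,952.29
Installment 5: $16,952.29 +$957.86 interest = $17,910.15; pay $13,327.27 → $4,582.88
Installment 6: $4,582.88 +$957.86 interest = $5,540.74; pay $5,540.74 → $0.00
Total paid: $47,438.27

$47,438.27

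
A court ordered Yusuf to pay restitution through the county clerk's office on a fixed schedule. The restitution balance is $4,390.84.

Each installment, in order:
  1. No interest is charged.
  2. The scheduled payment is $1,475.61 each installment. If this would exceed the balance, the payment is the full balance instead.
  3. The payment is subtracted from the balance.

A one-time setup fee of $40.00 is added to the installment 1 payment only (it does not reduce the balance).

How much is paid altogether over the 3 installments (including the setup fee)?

Installment 1: $4,390.84 − $1,475.61 (+ $40.00 fee) → $2,915.23
Installment 2: $2,915.23 − $1,475.61 → $1,439.62
Installment 3: $1,439.62 − $1,439.62 → $0.00
Total paid: $4,430.84

$4,430.84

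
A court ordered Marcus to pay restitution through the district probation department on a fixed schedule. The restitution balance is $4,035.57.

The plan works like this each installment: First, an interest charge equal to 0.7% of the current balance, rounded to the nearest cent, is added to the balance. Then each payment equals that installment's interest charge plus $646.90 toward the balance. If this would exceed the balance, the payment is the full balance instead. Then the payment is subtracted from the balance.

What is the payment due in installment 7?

$155.25

# | Opening | Interest | Payment | End bal
1 | $4,035.57 | $28.25 | $675.15 | $3,388.67
2 | $3,388.67 | $23.72 | $670.62 | $2,741.77
3 | $2,741.77 | $19.19 | $666.09 | $2,094.87
4 | $2,094.87 | $14.66 | $661.56 | $1,447.97
5 | $1,447.97 | $10.14 | $657.04 | $801.07
6 | $801.07 | $5.61 | $652.51 | $154.17
7 | $154.17 | $1.08 | $155.25 | $0.00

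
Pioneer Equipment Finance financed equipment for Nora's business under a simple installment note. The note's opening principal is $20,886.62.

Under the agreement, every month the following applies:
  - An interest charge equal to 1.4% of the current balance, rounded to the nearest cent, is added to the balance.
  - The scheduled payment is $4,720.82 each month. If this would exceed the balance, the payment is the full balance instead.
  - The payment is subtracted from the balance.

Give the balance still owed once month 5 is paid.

$0.00

# | Opening | Interest | Payment | End bal
1 | $20,886.62 | $292.41 | $4,720.82 | $16,458.21
2 | $16,458.21 | $230.41 | $4,720.82 | $11,967.80
3 | $11,967.80 | $167.55 | $4,720.82 | $7,414.53
4 | $7,414.53 | $103.80 | $4,720.82 | $2,797.51
5 | $2,797.51 | $39.17 | $2,836.68 | $0.00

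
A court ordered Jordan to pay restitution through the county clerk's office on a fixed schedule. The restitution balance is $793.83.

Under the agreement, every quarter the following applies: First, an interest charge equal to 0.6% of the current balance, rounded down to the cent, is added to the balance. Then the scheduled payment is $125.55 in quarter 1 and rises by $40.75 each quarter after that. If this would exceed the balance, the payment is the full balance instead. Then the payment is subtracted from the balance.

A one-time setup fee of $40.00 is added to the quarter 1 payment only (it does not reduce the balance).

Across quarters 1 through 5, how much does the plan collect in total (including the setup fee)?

Quarter 1: $793.83 +$4.76 interest = $798.59; pay $125.55 (+ $40.00 fee) → $673.04
Quarter 2: $673.04 +$4.03 interest = $677.07; pay $166.30 → $510.77
Quarter 3: $510.77 +$3.06 interest = $513.83; pay $207.05 → $306.78
Quarter 4: $306.78 +$1.84 interest = $308.62; pay $247.80 → $60.82
Quarter 5: $60.82 +$0.36 interest = $61.18; pay $61.18 → $0.00
Total paid: $847.88

$847.88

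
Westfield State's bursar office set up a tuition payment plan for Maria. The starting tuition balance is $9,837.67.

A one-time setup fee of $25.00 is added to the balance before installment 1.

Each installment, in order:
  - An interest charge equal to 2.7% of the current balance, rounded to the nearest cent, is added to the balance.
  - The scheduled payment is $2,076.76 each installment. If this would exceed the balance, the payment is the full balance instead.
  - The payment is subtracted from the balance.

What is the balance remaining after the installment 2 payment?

$6,192.85

Installment 1: opening $9,862.67; interest $266.29 → $10,128.96; payment $2,076.76; balance $8,052.20
Installment 2: opening $8,052.20; interest $217.41 → $8,269.61; payment $2,076.76; balance $6,192.85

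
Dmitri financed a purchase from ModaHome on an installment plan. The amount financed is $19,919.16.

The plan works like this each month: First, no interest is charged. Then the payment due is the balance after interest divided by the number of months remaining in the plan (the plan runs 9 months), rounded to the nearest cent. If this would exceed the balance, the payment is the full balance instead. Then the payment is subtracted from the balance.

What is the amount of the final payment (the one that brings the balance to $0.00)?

$2,213.24

Month 1: $19,919.16 − $2,213.24 → $17,705.92
Month 2: $17,705.92 − $2,213.24 → $15,492.68
Month 3: $15,492.68 − $2,213.24 → $13,279.44
Month 4: $13,279.44 − $2,213.24 → $11,066.20
Month 5: $11,066.20 − $2,213.24 → $8,852.96
Month 6: $8,852.96 − $2,213.24 → $6,639.72
Month 7: $6,639.72 − $2,213.24 → $4,426.48
Month 8: $4,426.48 − $2,213.24 → $2,213.24
Month 9: $2,213.24 − $2,213.24 → $0.00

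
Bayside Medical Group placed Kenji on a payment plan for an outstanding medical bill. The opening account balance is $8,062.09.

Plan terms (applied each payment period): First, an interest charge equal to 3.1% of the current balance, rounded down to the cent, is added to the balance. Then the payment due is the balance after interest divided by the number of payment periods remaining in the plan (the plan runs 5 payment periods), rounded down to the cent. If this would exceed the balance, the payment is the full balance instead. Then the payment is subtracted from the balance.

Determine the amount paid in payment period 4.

Payment period 1: $8,062.09 +$249.92 interest = $8,312.01; pay $1,662.40 → $6,649.61
Payment period 2: $6,649.61 +$206.13 interest = $6,855.74; pay $1,713.93 → $5,141.81
Payment period 3: $5,141.81 +$159.39 interest = $5,301.20; pay $1,767.06 → $3,534.14
Payment period 4: $3,534.14 +$109.55 interest = $3,643.69; pay $1,821.84 → $1,821.85

$1,821.84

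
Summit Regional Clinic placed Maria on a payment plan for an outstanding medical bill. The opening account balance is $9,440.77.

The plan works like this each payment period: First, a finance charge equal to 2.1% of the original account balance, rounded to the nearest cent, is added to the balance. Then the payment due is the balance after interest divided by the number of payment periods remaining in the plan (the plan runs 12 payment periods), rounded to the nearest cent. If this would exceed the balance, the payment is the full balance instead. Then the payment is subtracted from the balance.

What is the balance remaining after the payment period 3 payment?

$7,569.92

Payment period 1: $9,440.77 +$198.26 interest = $9,639.03; pay $803.25 → $8,835.78
Payment period 2: $8,835.78 +$198.26 interest = $9,034.04; pay $821.28 → $8,212.76
Payment period 3: $8,212.76 +$198.26 interest = $8,411.02; pay $841.10 → $7,569.92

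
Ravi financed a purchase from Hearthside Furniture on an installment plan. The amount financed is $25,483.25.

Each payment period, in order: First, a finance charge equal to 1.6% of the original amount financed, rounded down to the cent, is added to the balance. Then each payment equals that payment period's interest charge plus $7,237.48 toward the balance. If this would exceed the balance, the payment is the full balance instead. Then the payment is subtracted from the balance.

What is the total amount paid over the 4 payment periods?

$27,114.17

Payment period 1: opening $25,483.25; interest $407.73 → $25,890.98; payment $7,645.21; balance $18,245.77
Payment period 2: opening $18,245.77; interest $407.73 → $18,653.50; payment $7,645.21; balance $11,008.29
Payment period 3: opening $11,008.29; interest $407.73 → $11,416.02; payment $7,645.21; balance $3,770.81
Payment period 4: opening $3,770.81; interest $407.73 → $4,178.54; payment $4,178.54; balance $0.00
Total paid: $27,114.17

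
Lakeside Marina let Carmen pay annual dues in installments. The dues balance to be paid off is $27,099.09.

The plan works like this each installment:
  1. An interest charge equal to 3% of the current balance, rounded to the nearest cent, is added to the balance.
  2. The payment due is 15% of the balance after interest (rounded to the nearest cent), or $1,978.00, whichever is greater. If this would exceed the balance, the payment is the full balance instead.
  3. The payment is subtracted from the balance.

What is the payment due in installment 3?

Installment 1: opening $27,099.09; interest $812.97 → $27,912.06; payment $4,186.81; balance $23,725.25
Installment 2: opening $23,725.25; interest $711.76 → $24,437.01; payment $3,665.55; balance $20,771.46
Installment 3: opening $20,771.46; interest $623.14 → $21,394.60; payment $3,209.19; balance $18,185.41

$3,209.19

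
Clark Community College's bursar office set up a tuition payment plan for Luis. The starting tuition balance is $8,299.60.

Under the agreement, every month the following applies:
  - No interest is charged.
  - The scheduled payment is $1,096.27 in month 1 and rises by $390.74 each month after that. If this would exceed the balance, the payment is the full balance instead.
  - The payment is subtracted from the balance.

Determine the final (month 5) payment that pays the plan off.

$1,570.08

Month 1: $8,299.60 − $1,096.27 → $7,203.33
Month 2: $7,203.33 − $1,487.01 → $5,716.32
Month 3: $5,716.32 − $1,877.75 → $3,838.57
Month 4: $3,838.57 − $2,268.49 → $1,570.08
Month 5: $1,570.08 − $1,570.08 → $0.00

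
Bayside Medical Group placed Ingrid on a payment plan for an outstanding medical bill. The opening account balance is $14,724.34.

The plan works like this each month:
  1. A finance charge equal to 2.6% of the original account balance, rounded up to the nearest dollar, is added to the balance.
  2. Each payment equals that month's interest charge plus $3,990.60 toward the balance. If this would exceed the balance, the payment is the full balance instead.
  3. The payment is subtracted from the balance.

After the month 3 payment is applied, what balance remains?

Month 1: $14,724.34 +$383.00 interest = $15,107.34; pay $4,373.60 → $10,733.74
Month 2: $10,733.74 +$383.00 interest = $11,116.74; pay $4,373.60 → $6,743.14
Month 3: $6,743.14 +$383.00 interest = $7,126.14; pay $4,373.60 → $2,752.54

$2,752.54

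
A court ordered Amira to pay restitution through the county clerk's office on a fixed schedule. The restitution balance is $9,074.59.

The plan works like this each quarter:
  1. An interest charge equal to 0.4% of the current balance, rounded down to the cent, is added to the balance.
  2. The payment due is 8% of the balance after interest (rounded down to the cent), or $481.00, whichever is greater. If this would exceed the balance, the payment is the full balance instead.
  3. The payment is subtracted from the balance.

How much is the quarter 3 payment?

$621.86

Quarter 1: opening $9,074.59; interest $36.29 → $9,110.88; payment $728.87; balance $8,382.01
Quarter 2: opening $8,382.01; interest $33.52 → $8,415.53; payment $673.24; balance $7,742.29
Quarter 3: opening $7,742.29; interest $30.96 → $7,773.25; payment $621.86; balance $7,151.39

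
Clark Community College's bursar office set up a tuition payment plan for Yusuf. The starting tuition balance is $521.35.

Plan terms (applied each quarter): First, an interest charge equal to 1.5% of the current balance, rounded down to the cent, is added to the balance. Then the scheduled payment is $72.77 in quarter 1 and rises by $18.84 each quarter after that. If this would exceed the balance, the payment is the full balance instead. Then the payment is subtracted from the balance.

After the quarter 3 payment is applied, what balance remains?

Quarter 1: opening $521.35; interest $7.82 → $529.17; payment $72.77; balance $456.40
Quarter 2: opening $456.40; interest $6.84 → $463.24; payment $91.61; balance $371.63
Quarter 3: opening $371.63; interest $5.57 → $377.20; payment $110.45; balance $266.75

$266.75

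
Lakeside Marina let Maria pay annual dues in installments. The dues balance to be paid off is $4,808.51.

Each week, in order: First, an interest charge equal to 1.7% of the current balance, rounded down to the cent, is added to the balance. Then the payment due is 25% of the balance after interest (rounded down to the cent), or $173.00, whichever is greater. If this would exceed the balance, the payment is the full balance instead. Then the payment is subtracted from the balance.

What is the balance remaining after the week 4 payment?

# | Opening | Interest | Payment | End bal
1 | $4,808.51 | $81.74 | $1,222.56 | $3,667.69
2 | $3,667.69 | $62.35 | $932.51 | $2,797.53
3 | $2,797.53 | $47.55 | $711.27 | $2,133.81
4 | $2,133.81 | $36.27 | $542.52 | $1,627.56

$1,627.56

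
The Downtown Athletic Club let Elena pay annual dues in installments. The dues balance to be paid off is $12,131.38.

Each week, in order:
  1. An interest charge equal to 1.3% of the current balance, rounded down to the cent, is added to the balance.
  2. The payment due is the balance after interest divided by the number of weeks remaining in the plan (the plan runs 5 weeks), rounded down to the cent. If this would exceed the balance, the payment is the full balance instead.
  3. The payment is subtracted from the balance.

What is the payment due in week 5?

$2,588.14

# | Opening | Interest | Payment | End bal
1 | $12,131.38 | $157.70 | $2,457.81 | $9,831.27
2 | $9,831.27 | $127.80 | $2,489.76 | $7,469.31
3 | $7,469.31 | $97.10 | $2,522.13 | $5,044.28
4 | $5,044.28 | $65.57 | $2,554.92 | $2,554.93
5 | $2,554.93 | $33.21 | $2,588.14 | $0.00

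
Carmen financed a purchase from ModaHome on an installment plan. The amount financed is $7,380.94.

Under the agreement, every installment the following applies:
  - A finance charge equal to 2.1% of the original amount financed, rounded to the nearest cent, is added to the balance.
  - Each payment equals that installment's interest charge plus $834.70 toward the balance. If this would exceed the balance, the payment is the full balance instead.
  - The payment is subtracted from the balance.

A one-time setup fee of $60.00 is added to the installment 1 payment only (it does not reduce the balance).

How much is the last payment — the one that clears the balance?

$858.34

Installment 1: opening $7,380.94; interest $155.00 → $7,535.94; payment $989.70 (+ $60.00 fee); balance $6,546.24
Installment 2: opening $6,546.24; interest $155.00 → $6,701.24; payment $989.70; balance $5,711.54
Installment 3: opening $5,711.54; interest $155.00 → $5,866.54; payment $989.70; balance $4,876.84
Installment 4: opening $4,876.84; interest $155.00 → $5,031.84; payment $989.70; balance $4,042.14
Installment 5: opening $4,042.14; interest $155.00 → $4,197.14; payment $989.70; balance $3,207.44
Installment 6: opening $3,207.44; interest $155.00 → $3,362.44; payment $989.70; balance $2,372.74
Installment 7: opening $2,372.74; interest $155.00 → $2,527.74; payment $989.70; balance $1,538.04
Installment 8: opening $1,538.04; interest $155.00 → $1,693.04; payment $989.70; balance $703.34
Installment 9: opening $703.34; interest $155.00 → $858.34; payment $858.34; balance $0.00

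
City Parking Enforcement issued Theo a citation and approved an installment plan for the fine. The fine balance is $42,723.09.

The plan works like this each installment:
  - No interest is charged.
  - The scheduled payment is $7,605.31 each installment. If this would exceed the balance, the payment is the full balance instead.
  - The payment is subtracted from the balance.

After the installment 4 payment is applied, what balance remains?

$12,301.85

Installment 1: $42,723.09 − $7,605.31 → $35,117.78
Installment 2: $35,117.78 − $7,605.31 → $27,512.47
Installment 3: $27,512.47 − $7,605.31 → $19,907.16
Installment 4: $19,907.16 − $7,605.31 → $12,301.85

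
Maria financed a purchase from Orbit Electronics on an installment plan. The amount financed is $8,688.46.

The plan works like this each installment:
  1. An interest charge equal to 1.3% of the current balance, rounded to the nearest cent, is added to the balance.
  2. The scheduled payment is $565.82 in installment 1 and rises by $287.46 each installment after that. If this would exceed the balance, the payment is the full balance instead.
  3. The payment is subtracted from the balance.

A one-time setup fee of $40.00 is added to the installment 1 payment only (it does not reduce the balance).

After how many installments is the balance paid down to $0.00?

Installment 1: opening $8,688.46; interest $112.95 → $8,801.41; payment $565.82 (+ $40.00 fee); balance $8,235.59
Installment 2: opening $8,235.59; interest $107.06 → $8,342.65; payment $853.28; balance $7,489.37
Installment 3: opening $7,489.37; interest $97.36 → $7,586.73; payment $1,140.74; balance $6,445.99
Installment 4: opening $6,445.99; interest $83.80 → $6,529.79; payment $1,428.20; balance $5,101.59
Installment 5: opening $5,101.59; interest $66.32 → $5,167.91; payment $1,715.66; balance $3,452.25
Installment 6: opening $3,452.25; interest $44.88 → $3,497.13; payment $2,003.12; balance $1,494.01
Installment 7: opening $1,494.01; interest $19.42 → $1,513.43; payment $1,513.43; balance $0.00
Balance reaches $0.00 in installment 7.

7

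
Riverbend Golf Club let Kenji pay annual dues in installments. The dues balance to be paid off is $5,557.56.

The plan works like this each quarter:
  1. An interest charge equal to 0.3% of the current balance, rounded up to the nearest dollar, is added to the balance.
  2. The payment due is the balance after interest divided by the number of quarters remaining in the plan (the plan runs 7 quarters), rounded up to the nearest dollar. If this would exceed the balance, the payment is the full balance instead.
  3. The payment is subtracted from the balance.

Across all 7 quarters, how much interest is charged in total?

$70.00

# | Opening | Interest | Payment | End bal
1 | $5,557.56 | $17.00 | $797.00 | $4,777.56
2 | $4,777.56 | $15.00 | $799.00 | $3,993.56
3 | $3,993.56 | $12.00 | $802.00 | $3,203.56
4 | $3,203.56 | $10.00 | $804.00 | $2,409.56
5 | $2,409.56 | $8.00 | $806.00 | $1,611.56
6 | $1,611.56 | $5.00 | $809.00 | $807.56
7 | $807.56 | $3.00 | $810.56 | $0.00
Total interest: $17.00 + $15.00 + $12.00 + $10.00 + $8.00 + $5.00 + $3.00 = $70.00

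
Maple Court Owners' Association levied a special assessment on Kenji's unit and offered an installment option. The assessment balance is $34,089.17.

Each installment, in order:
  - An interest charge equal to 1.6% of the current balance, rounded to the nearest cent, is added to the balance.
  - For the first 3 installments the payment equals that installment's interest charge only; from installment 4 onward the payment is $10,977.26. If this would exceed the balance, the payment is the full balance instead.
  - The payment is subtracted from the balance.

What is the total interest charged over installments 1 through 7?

$2,805.82

Installment 1: $34,089.17 +$545.43 interest = $34,634.60; pay $545.43 → $34,089.17
Installment 2: $34,089.17 +$545.43 interest = $34,634.60; pay $545.43 → $34,089.17
Installment 3: $34,089.17 +$545.43 interest = $34,634.60; pay $545.43 → $34,089.17
Installment 4: $34,089.17 +$545.43 interest = $34,634.60; pay $10,977.26 → $23,657.34
Installment 5: $23,657.34 +$378.52 interest = $24,035.86; pay $10,977.26 → $13,058.60
Installment 6: $13,058.60 +$208.94 interest = $13,267.54; pay $10,977.26 → $2,290.28
Installment 7: $2,290.28 +$36.64 interest = $2,326.92; pay $2,326.92 → $0.00
Total interest: $545.43 + $545.43 + $545.43 + $545.43 + $378.52 + $208.94 + $36.64 = $2,805.82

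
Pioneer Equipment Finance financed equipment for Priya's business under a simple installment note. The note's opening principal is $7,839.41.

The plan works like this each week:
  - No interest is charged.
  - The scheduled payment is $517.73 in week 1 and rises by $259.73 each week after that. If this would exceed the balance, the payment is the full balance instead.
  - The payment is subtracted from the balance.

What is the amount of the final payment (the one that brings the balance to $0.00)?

Week 1: $7,839.41 − $517.73 → $7,321.68
Week 2: $7,321.68 − $777.46 → $6,544.22
Week 3: $6,544.22 − $1,037.19 → $5,507.03
Week 4: $5,507.03 − $1,296.92 → $4,210.11
Week 5: $4,210.11 − $1,556.65 → $2,653.46
Week 6: $2,653.46 − $1,816.38 → $837.08
Week 7: $837.08 − $837.08 → $0.00

$837.08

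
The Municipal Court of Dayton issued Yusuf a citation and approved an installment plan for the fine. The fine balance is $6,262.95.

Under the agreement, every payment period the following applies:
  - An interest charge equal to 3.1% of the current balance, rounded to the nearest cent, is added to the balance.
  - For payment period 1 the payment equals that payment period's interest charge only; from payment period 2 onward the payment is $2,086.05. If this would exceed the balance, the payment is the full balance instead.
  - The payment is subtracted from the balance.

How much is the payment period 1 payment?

$194.15

Payment period 1: $6,262.95 +$194.15 interest = $6,457.10; pay $194.15 → $6,262.95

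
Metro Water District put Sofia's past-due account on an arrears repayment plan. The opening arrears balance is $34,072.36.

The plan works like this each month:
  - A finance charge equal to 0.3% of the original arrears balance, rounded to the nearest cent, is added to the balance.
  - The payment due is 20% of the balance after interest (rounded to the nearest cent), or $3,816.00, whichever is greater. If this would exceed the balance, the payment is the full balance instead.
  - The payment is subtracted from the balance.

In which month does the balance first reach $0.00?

Month 1: opening $34,072.36; interest $102.22 → $34,174.58; payment $6,834.92; balance $27,339.66
Month 2: opening $27,339.66; interest $102.22 → $27,441.88; payment $5,488.38; balance $21,953.50
Month 3: opening $21,953.50; interest $102.22 → $22,055.72; payment $4,411.14; balance $17,644.58
Month 4: opening $17,644.58; interest $102.22 → $17,746.80; payment $3,816.00; balance $13,930.80
Month 5: opening $13,930.80; interest $102.22 → $14,033.02; payment $3,816.00; balance $10,217.02
Month 6: opening $10,217.02; interest $102.22 → $10,319.24; payment $3,816.00; balance $6,503.24
Month 7: opening $6,503.24; interest $102.22 → $6,605.46; payment $3,816.00; balance $2,789.46
Month 8: opening $2,789.46; interest $102.22 → $2,891.68; payment $2,891.68; balance $0.00
Balance reaches $0.00 in month 8.

8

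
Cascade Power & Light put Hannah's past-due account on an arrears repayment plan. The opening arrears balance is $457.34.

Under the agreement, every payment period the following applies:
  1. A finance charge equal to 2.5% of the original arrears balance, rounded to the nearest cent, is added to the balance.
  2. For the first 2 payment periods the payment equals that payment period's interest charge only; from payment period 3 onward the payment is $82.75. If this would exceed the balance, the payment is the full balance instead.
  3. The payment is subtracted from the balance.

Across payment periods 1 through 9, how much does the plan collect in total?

$560.21

Payment period 1: opening $457.34; interest $11.43 → $468.77; payment $11.43; balance $457.34
Payment period 2: opening $457.34; interest $11.43 → $468.77; payment $11.43; balance $457.34
Payment period 3: opening $457.34; interest $11.43 → $468.77; payment $82.75; balance $386.02
Payment period 4: opening $386.02; interest $11.43 → $397.45; payment $82.75; balance $314.70
Payment period 5: opening $314.70; interest $11.43 → $326.13; payment $82.75; balance $243.38
Payment period 6: opening $243.38; interest $11.43 → $254.81; payment $82.75; balance $172.06
Payment period 7: opening $172.06; interest $11.43 → $183.49; payment $82.75; balance $100.74
Payment period 8: opening $100.74; interest $11.43 → $112.17; payment $82.75; balance $29.42
Payment period 9: opening $29.42; interest $11.43 → $40.85; payment $40.85; balance $0.00
Total paid: $560.21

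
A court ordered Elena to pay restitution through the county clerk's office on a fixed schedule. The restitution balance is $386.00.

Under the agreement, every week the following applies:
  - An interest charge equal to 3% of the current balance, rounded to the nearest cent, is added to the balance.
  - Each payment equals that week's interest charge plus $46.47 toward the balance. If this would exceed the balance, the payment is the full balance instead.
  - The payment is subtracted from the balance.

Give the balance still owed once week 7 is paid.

$60.71

Week 1: opening $386.00; interest $11.58 → $397.58; payment $58.05; balance $339.53
Week 2: opening $339.53; interest $10.19 → $349.72; payment $56.66; balance $293.06
Week 3: opening $293.06; interest $8.79 → $301.85; payment $55.26; balance $246.59
Week 4: opening $246.59; interest $7.40 → $253.99; payment $53.87; balance $200.12
Week 5: opening $200.12; interest $6.00 → $206.12; payment $52.47; balance $153.65
Week 6: opening $153.65; interest $4.61 → $158.26; payment $51.08; balance $107.18
Week 7: opening $107.18; interest $3.22 → $110.40; payment $49.69; balance $60.71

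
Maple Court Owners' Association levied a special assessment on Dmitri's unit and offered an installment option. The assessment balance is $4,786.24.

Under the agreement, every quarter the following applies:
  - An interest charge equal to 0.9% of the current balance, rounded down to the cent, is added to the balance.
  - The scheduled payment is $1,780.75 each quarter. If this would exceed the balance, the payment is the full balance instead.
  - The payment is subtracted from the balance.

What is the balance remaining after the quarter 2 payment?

$1,295.24

# | Opening | Interest | Payment | End bal
1 | $4,786.24 | $43.07 | $1,780.75 | $3,048.56
2 | $3,048.56 | $27.43 | $1,780.75 | $1,295.24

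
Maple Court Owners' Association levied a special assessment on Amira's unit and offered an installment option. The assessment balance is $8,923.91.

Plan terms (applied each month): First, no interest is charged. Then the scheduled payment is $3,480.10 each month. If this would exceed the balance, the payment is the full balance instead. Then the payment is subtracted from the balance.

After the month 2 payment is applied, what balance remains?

Month 1: opening $8,923.91; payment $3,480.10; balance $5,443.81
Month 2: opening $5,443.81; payment $3,480.10; balance $1,963.71

$1,963.71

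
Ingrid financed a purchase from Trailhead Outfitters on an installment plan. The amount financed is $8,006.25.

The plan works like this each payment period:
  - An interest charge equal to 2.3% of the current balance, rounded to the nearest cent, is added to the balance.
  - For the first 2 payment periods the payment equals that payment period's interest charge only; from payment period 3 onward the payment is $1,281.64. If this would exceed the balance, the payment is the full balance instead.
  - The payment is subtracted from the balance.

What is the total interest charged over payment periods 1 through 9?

Payment period 1: opening $8,006.25; interest $184.14 → $8,190.39; payment $184.14; balance $8,006.25
Payment period 2: opening $8,006.25; interest $184.14 → $8,190.39; payment $184.14; balance $8,006.25
Payment period 3: opening $8,006.25; interest $184.14 → $8,190.39; payment $1,281.64; balance $6,908.75
Payment period 4: opening $6,908.75; interest $158.90 → $7,067.65; payment $1,281.64; balance $5,786.01
Payment period 5: opening $5,786.01; interest $133.08 → $5,919.09; payment $1,281.64; balance $4,637.45
Payment period 6: opening $4,637.45; interest $106.66 → $4,744.11; payment $1,281.64; balance $3,462.47
Payment period 7: opening $3,462.47; interest $79.64 → $3,542.11; payment $1,281.64; balance $2,260.47
Payment period 8: opening $2,260.47; interest $51.99 → $2,312.46; payment $1,281.64; balance $1,030.82
Payment period 9: opening $1,030.82; interest $23.71 → $1,054.53; payment $1,054.53; balance $0.00
Total interest: $184.14 + $184.14 + $184.14 + $158.90 + $133.08 + $106.66 + $79.64 + $51.99 + $23.71 = $1,106.40

$1,106.40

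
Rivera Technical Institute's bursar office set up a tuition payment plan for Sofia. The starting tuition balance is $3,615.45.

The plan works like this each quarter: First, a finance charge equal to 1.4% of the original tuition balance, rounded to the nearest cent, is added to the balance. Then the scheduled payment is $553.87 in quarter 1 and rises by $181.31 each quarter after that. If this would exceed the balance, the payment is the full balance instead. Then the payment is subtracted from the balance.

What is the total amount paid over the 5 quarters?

# | Opening | Interest | Payment | End bal
1 | $3,615.45 | $50.62 | $553.87 | $3,112.20
2 | $3,112.20 | $50.62 | $735.18 | $2,427.64
3 | $2,427.64 | $50.62 | $916.49 | $1,561.77
4 | $1,561.77 | $50.62 | $1,097.80 | $514.59
5 | $514.59 | $50.62 | $565.21 | $0.00
Total paid: $3,868.55

$3,868.55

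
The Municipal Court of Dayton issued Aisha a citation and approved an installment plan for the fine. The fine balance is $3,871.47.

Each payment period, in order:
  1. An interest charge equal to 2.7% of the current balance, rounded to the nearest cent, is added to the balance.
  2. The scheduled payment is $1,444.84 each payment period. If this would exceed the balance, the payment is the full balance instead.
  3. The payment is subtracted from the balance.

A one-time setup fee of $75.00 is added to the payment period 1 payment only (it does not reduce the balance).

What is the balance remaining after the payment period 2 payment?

$1,154.66

Payment period 1: opening $3,871.47; interest $104.53 → $3,976.00; payment $1,444.84 (+ $75.00 fee); balance $2,531.16
Payment period 2: opening $2,531.16; interest $68.34 → $2,599.50; payment $1,444.84; balance $1,154.66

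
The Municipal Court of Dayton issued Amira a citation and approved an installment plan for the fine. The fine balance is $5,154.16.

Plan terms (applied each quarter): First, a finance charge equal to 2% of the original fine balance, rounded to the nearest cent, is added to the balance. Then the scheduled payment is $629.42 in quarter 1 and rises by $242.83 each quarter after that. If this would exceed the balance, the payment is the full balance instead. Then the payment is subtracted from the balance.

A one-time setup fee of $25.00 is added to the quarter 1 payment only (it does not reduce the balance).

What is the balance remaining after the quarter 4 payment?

# | Opening | Interest | Payment | Fee | End bal
1 | $5,154.16 | $103.08 | $629.42 | $25.00 | $4,627.82
2 | $4,627.82 | $103.08 | $872.25 | — | $3,858.65
3 | $3,858.65 | $103.08 | $1,115.08 | — | $2,846.65
4 | $2,846.65 | $103.08 | $1,357.91 | — | $1,591.82

$1,591.82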